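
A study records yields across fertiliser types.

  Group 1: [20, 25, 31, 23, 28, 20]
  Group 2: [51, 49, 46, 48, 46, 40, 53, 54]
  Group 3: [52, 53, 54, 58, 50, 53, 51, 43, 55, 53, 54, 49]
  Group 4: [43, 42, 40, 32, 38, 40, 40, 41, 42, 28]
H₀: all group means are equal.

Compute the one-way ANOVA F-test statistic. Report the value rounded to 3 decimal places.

Group means [24.50, 48.38, 52.08, 38.60], grand mean 42.917
SSB = Σnᵢ(x̄ᵢ−x̄)² = 3468.058; SSW = ΣΣ(x−x̄ᵢ)² = 600.692
MSB = 3468.058/3 = 1156.0194; MSW = 600.692/32 = 18.7716
F = MSB/MSW = 61.5834
df = (3, 32)

test statistic = 61.583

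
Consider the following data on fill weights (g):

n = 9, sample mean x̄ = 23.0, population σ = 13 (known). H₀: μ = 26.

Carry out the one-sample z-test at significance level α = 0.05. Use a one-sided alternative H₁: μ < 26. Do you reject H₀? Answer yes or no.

SE = σ/√n = 13/√9 = 4.3333
z = (x̄−μ₀)/SE = (23.0−26)/4.3333 = -0.6923
p-value (one-sided, H₁ less) = 0.24437
At α=0.05: p ≥ α → fail to reject H₀

reject H₀: no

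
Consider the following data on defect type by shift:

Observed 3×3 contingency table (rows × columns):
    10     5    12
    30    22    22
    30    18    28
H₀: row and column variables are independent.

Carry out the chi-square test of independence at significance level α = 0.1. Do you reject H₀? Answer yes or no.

reject H₀: no

Row totals [27, 74, 76], col totals [70, 45, 62], n=177
χ² = (10−10.68)²/10.68 + (5−6.86)²/6.86 + (12−9.46)²/9.46 + (30−29.27)²/29.27 + (22−18.81)²/18.81 + (22−25.92)²/25.92 + (30−30.06)²/30.06 + (18−19.32)²/19.32 + (28−26.62)²/26.62 = 2.5460
df = 4
p-value (upper-tail) = 0.63642
At α=0.1: p ≥ α → fail to reject H₀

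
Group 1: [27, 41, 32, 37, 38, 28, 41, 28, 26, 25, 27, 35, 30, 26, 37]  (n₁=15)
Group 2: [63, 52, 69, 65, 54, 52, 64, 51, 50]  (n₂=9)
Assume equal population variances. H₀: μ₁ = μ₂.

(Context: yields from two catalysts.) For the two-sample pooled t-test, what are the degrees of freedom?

df = n₁ + n₂ − 2 = 15 + 9 − 2 = 22

degrees of freedom = 22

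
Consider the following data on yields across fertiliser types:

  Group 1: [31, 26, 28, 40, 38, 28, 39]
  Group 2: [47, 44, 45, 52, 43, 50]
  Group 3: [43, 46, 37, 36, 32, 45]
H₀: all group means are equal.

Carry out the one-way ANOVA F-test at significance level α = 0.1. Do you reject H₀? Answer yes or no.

Group means [32.86, 46.83, 39.83], grand mean 39.474
SSB = Σnᵢ(x̄ᵢ−x̄)² = 632.213; SSW = ΣΣ(x−x̄ᵢ)² = 434.524
MSB = 632.213/2 = 316.1065; MSW = 434.524/16 = 27.1577
F = MSB/MSW = 11.6396
df = (2, 16)
p-value (upper-tail) = 0.00076
At α=0.1: p < α → reject H₀

reject H₀: yes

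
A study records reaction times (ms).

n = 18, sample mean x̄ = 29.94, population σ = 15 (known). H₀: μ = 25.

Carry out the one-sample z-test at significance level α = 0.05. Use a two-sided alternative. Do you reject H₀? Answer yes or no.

reject H₀: no

SE = σ/√n = 15/√18 = 3.5355
z = (x̄−μ₀)/SE = (29.94−25)/3.5355 = 1.3972
p-value (two-sided) = 0.16234
At α=0.05: p ≥ α → fail to reject H₀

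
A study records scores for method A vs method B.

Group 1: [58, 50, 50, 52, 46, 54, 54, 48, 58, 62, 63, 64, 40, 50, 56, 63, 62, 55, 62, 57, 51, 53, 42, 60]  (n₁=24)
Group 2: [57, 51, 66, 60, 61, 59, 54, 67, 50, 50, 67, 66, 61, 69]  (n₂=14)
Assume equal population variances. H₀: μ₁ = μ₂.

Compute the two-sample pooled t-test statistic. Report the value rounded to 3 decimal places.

x̄₁=54.583, s₁=6.691, n₁=24
x̄₂=59.857, s₂=6.678, n₂=14
s_p² = [23·6.691² + 13·6.678²]/36 = 44.7097
SE = √(s_p²·(1/24+1/14)) = 2.2487
t = (54.583−59.857)/2.2487 = -2.3453
df = 36

test statistic = -2.345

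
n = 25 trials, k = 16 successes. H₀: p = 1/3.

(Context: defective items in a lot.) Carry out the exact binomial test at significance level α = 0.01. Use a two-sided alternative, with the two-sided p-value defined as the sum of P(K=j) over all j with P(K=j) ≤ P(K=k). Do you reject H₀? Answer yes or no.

Exact binomial: n=25, k=16, p₀=1/3=0.3333
P(X=j) = C(n,j)·p₀^j·(1−p₀)^(n−j); p = Σ P(X=j) over j with P(X=j) ≤ P(X=16)
p-value (two-sided) = 0.00218
At α=0.01: p < α → reject H₀

reject H₀: yes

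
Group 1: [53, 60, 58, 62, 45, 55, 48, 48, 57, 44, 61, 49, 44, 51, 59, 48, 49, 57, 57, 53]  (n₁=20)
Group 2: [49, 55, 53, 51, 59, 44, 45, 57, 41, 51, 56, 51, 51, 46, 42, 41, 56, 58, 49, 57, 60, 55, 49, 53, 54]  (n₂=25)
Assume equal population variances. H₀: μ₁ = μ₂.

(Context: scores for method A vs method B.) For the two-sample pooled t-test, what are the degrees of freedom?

degrees of freedom = 43

df = n₁ + n₂ − 2 = 20 + 25 − 2 = 43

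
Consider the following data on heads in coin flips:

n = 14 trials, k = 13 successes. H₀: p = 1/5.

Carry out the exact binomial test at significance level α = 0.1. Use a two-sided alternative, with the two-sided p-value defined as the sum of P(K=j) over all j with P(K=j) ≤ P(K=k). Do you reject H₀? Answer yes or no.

Exact binomial: n=14, k=13, p₀=1/5=0.2000
P(X=j) = C(n,j)·p₀^j·(1−p₀)^(n−j); p = Σ P(X=j) over j with P(X=j) ≤ P(X=13)
p-value (two-sided) = 0.00000
At α=0.1: p < α → reject H₀

reject H₀: yes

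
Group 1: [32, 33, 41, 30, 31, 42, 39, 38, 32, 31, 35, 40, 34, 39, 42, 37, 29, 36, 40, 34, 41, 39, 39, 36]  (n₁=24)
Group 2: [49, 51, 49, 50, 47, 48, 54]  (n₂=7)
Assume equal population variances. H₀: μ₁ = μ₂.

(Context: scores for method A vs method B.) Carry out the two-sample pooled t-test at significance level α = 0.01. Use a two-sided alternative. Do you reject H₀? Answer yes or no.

reject H₀: yes

x̄₁=36.250, s₁=4.057, n₁=24
x̄₂=49.714, s₂=2.289, n₂=7
s_p² = [23·4.057² + 6·2.289²]/29 = 14.1355
SE = √(s_p²·(1/24+1/7)) = 1.6150
t = (36.250−49.714)/1.6150 = -8.3369
df = 29
p-value (two-sided) = 0.00000
At α=0.01: p < α → reject H₀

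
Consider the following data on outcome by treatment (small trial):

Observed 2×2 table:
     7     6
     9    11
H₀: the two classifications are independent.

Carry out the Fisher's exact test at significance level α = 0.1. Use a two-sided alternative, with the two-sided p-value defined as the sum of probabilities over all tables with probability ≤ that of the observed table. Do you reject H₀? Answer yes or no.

reject H₀: no

Margins: r₁=13, r₂=20, c₁=16, c₂=17, n=33
p_obs = C(13,7)·C(20,9)/C(33,16); sum pmf over tables with pmf ≤ p_obs
p-value (two-sided) = 0.72828
At α=0.1: p ≥ α → fail to reject H₀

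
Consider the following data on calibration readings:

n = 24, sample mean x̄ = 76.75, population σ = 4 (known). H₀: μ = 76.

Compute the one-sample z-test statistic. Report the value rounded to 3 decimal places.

test statistic = 0.919

SE = σ/√n = 4/√24 = 0.8165
z = (x̄−μ₀)/SE = (76.75−76)/0.8165 = 0.9186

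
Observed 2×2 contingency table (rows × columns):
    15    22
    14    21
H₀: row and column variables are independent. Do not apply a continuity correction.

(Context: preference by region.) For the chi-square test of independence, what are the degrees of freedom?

degrees of freedom = 1

df = (r−1)(c−1) = (2−1)·(2−1) = 1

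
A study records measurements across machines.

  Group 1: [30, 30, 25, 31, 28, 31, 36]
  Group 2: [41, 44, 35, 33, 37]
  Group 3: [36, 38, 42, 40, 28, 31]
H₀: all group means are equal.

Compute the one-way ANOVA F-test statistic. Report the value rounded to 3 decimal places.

Group means [30.14, 38.00, 35.83], grand mean 34.222
SSB = Σnᵢ(x̄ᵢ−x̄)² = 203.421; SSW = ΣΣ(x−x̄ᵢ)² = 291.690
MSB = 203.421/2 = 101.7103; MSW = 291.690/15 = 19.4460
F = MSB/MSW = 5.2304
df = (2, 15)

test statistic = 5.230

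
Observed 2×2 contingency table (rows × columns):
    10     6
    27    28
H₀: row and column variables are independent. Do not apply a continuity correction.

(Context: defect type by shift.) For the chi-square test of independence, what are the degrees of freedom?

df = (r−1)(c−1) = (2−1)·(2−1) = 1

degrees of freedom = 1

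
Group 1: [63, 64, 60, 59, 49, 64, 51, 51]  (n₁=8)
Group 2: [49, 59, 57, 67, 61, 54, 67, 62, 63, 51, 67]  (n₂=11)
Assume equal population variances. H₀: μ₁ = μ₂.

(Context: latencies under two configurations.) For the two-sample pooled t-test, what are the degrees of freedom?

df = n₁ + n₂ − 2 = 8 + 11 − 2 = 17

degrees of freedom = 17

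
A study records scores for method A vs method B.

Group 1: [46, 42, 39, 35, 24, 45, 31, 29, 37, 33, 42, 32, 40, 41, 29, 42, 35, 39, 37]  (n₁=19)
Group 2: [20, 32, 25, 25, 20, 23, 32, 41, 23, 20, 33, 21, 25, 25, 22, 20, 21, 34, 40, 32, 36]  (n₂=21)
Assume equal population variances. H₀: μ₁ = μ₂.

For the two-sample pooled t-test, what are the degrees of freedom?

degrees of freedom = 38

df = n₁ + n₂ − 2 = 19 + 21 − 2 = 38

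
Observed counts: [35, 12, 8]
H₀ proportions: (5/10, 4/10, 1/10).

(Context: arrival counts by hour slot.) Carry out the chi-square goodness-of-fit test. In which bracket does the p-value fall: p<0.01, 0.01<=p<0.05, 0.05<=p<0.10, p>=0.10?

p-value bracket: 0.01<=p<0.05

n = 55; E_i = n·p_i = [27.50, 22.00, 5.50]
χ² = (35−27.50)²/27.50 + (12−22.00)²/22.00 + (8−5.50)²/5.50 = 7.7273
df = 2
p-value (upper-tail) = 0.02099
→ bracket: 0.01<=p<0.05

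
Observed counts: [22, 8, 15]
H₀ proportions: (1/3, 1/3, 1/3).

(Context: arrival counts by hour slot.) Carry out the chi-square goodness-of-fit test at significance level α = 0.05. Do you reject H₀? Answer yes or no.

n = 45; E_i = n·p_i = [15.00, 15.00, 15.00]
χ² = (22−15.00)²/15.00 + (8−15.00)²/15.00 + (15−15.00)²/15.00 = 6.5333
df = 2
p-value (upper-tail) = 0.03813
At α=0.05: p < α → reject H₀

reject H₀: yes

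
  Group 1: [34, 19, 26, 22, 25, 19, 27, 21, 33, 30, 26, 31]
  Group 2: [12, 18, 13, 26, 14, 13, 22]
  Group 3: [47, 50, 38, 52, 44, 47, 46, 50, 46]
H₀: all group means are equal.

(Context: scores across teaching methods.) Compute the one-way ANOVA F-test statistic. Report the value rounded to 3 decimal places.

Group means [26.08, 16.86, 46.67], grand mean 30.393
SSB = Σnᵢ(x̄ᵢ−x̄)² = 3888.905; SSW = ΣΣ(x−x̄ᵢ)² = 601.774
MSB = 3888.905/2 = 1944.4524; MSW = 601.774/25 = 24.0710
F = MSB/MSW = 80.7800
df = (2, 25)

test statistic = 80.780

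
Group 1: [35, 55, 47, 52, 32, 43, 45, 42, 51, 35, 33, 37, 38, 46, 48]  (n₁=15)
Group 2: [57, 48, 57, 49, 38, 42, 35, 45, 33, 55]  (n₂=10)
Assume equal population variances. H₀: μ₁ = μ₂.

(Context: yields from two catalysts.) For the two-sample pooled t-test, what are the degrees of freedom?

df = n₁ + n₂ − 2 = 15 + 10 − 2 = 23

degrees of freedom = 23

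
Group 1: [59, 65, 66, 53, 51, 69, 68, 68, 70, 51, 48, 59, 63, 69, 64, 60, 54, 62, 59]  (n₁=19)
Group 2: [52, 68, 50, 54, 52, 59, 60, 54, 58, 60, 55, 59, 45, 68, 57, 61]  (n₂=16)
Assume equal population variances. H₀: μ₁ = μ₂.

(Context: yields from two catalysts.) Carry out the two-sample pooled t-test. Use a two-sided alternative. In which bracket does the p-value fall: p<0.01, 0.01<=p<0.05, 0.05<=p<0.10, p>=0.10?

p-value bracket: 0.05<=p<0.10

x̄₁=60.947, s₁=6.900, n₁=19
x̄₂=57.000, s₂=6.055, n₂=16
s_p² = [18·6.900² + 15·6.055²]/33 = 42.6348
SE = √(s_p²·(1/19+1/16)) = 2.2155
t = (60.947−57.000)/2.2155 = 1.7817
df = 33
p-value (two-sided) = 0.08401
→ bracket: 0.05<=p<0.10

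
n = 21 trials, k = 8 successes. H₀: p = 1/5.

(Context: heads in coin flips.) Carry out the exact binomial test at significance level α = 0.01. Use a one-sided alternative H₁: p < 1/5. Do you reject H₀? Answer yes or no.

Exact binomial: n=21, k=8, p₀=1/5=0.2000
P(X≤8) from Σ C(n,i)·p₀^i·(1−p₀)^(n−i)
p-value (one-sided, H₁ less) = 0.98559
At α=0.01: p ≥ α → fail to reject H₀

reject H₀: no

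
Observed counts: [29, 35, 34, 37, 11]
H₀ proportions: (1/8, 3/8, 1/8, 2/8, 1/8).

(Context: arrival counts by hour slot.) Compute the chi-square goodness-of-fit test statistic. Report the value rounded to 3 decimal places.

test statistic = 29.936

n = 146; E_i = n·p_i = [18.25, 54.75, 18.25, 36.50, 18.25]
χ² = (29−18.25)²/18.25 + (35−54.75)²/54.75 + (34−18.25)²/18.25 + (37−36.50)²/36.50 + (11−18.25)²/18.25 = 29.9361
df = 4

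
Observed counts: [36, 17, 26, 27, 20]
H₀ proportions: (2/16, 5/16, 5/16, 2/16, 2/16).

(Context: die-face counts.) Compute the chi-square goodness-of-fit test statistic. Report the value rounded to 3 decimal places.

n = 126; E_i = n·p_i = [15.75, 39.38, 39.38, 15.75, 15.75]
χ² = (36−15.75)²/15.75 + (17−39.38)²/39.38 + (26−39.38)²/39.38 + (27−15.75)²/15.75 + (20−15.75)²/15.75 = 52.4762
df = 4

test statistic = 52.476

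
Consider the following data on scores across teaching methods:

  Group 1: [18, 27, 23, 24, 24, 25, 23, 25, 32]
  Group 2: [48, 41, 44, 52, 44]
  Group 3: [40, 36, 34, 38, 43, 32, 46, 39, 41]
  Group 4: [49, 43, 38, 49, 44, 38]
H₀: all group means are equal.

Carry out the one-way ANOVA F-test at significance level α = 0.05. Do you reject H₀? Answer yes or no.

Group means [24.56, 45.80, 38.78, 43.50], grand mean 36.552
SSB = Σnᵢ(x̄ᵢ−x̄)² = 2057.095; SSW = ΣΣ(x−x̄ᵢ)² = 458.078
MSB = 2057.095/3 = 685.6982; MSW = 458.078/25 = 18.3231
F = MSB/MSW = 37.4226
df = (3, 25)
p-value (upper-tail) = 0.00000
At α=0.05: p < α → reject H₀

reject H₀: yes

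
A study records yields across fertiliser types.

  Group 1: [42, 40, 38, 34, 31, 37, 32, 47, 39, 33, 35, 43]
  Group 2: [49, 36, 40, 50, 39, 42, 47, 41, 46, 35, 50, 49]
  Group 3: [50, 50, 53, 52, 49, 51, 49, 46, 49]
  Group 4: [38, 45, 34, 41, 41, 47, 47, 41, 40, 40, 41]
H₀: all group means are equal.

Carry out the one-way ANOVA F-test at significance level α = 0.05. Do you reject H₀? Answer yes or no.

reject H₀: yes

Group means [37.58, 43.67, 49.89, 41.36], grand mean 42.705
SSB = Σnᵢ(x̄ᵢ−x̄)² = 810.141; SSW = ΣΣ(x−x̄ᵢ)² = 773.018
MSB = 810.141/3 = 270.0471; MSW = 773.018/40 = 19.3254
F = MSB/MSW = 13.9737
df = (3, 40)
p-value (upper-tail) = 0.00000
At α=0.05: p < α → reject H₀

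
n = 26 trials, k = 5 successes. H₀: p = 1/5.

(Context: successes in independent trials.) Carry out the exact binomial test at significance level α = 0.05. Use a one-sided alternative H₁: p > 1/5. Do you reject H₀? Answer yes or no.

reject H₀: no

Exact binomial: n=26, k=5, p₀=1/5=0.2000
P(X≥5) from Σ C(n,i)·p₀^i·(1−p₀)^(n−i)
p-value (one-sided, H₁ greater) = 0.61666
At α=0.05: p ≥ α → fail to reject H₀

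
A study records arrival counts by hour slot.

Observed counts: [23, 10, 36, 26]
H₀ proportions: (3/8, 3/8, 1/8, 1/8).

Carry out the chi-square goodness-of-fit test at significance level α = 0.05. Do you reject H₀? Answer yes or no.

n = 95; E_i = n·p_i = [35.62, 35.62, 11.88, 11.88]
χ² = (23−35.62)²/35.62 + (10−35.62)²/35.62 + (36−11.88)²/11.88 + (26−11.88)²/11.88 = 88.7193
df = 3
p-value (upper-tail) = 0.00000
At α=0.05: p < α → reject H₀

reject H₀: yes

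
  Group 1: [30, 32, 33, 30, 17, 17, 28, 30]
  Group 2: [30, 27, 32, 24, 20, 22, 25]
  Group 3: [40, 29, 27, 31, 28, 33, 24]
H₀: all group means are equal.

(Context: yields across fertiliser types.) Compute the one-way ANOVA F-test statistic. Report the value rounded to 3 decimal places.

Group means [27.12, 25.71, 30.29], grand mean 27.682
SSB = Σnᵢ(x̄ᵢ−x̄)² = 77.041; SSW = ΣΣ(x−x̄ᵢ)² = 557.732
MSB = 77.041/2 = 38.5203; MSW = 557.732/19 = 29.3543
F = MSB/MSW = 1.3123
df = (2, 19)

test statistic = 1.312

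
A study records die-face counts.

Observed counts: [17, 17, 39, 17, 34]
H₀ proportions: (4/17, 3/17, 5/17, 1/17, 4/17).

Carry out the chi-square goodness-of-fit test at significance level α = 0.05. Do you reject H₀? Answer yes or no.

reject H₀: yes

n = 124; E_i = n·p_i = [29.18, 21.88, 36.47, 7.29, 29.18]
χ² = (17−29.18)²/29.18 + (17−21.88)²/21.88 + (39−36.47)²/36.47 + (17−7.29)²/7.29 + (34−29.18)²/29.18 = 20.0590
df = 4
p-value (upper-tail) = 0.00049
At α=0.05: p < α → reject H₀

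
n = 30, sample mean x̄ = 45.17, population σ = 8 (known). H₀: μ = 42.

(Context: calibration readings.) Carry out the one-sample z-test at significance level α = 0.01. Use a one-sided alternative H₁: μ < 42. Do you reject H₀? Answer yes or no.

SE = σ/√n = 8/√30 = 1.4606
z = (x̄−μ₀)/SE = (45.17−42)/1.4606 = 2.1704
p-value (one-sided, H₁ less) = 0.98501
At α=0.01: p ≥ α → fail to reject H₀

reject H₀: no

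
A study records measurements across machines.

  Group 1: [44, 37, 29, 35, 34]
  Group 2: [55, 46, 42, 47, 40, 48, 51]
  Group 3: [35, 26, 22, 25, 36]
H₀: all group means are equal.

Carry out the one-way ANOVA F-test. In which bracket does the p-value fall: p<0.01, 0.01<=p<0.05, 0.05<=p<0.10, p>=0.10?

p-value bracket: p<0.01

Group means [35.80, 47.00, 28.80], grand mean 38.353
SSB = Σnᵢ(x̄ᵢ−x̄)² = 1012.282; SSW = ΣΣ(x−x̄ᵢ)² = 433.600
MSB = 1012.282/2 = 506.1412; MSW = 433.600/14 = 30.9714
F = MSB/MSW = 16.3422
df = (2, 14)
p-value (upper-tail) = 0.00022
→ bracket: p<0.01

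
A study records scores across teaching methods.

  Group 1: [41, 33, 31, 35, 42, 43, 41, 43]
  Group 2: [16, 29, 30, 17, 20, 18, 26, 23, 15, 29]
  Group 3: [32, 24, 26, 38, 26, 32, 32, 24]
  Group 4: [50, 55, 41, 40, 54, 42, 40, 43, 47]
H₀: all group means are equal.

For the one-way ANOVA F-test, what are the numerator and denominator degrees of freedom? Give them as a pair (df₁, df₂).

degrees of freedom = [3, 31]

k = 4 groups, N = 35 total
df = (k−1, N−k) = (4−1, 35−4) = (3, 31)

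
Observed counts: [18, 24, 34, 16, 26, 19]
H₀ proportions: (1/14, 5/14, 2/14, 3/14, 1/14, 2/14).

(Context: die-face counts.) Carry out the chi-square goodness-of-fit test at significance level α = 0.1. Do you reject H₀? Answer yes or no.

n = 137; E_i = n·p_i = [9.79, 48.93, 19.57, 29.36, 9.79, 19.57]
χ² = (18−9.79)²/9.79 + (24−48.93)²/48.93 + (34−19.57)²/19.57 + (16−29.36)²/29.36 + (26−9.79)²/9.79 + (19−19.57)²/19.57 = 63.1932
df = 5
p-value (upper-tail) = 0.00000
At α=0.1: p < α → reject H₀

reject H₀: yes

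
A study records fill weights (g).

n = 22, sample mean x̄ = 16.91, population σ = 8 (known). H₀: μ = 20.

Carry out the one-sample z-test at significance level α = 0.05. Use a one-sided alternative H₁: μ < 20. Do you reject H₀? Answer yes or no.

reject H₀: yes

SE = σ/√n = 8/√22 = 1.7056
z = (x̄−μ₀)/SE = (16.91−20)/1.7056 = -1.8117
p-value (one-sided, H₁ less) = 0.03502
At α=0.05: p < α → reject H₀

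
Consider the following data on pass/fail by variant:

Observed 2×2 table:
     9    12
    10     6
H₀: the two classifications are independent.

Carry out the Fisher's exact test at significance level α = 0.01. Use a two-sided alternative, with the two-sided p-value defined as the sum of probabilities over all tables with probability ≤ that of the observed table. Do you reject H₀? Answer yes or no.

reject H₀: no

Margins: r₁=21, r₂=16, c₁=19, c₂=18, n=37
p_obs = C(21,9)·C(16,10)/C(37,19); sum pmf over tables with pmf ≤ p_obs
p-value (two-sided) = 0.32454
At α=0.01: p ≥ α → fail to reject H₀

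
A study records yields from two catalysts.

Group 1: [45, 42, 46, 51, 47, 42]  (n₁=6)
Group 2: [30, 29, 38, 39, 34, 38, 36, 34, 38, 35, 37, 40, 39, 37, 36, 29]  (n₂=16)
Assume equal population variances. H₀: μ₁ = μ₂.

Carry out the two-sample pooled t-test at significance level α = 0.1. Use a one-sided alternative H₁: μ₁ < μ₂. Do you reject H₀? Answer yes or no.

reject H₀: no

x̄₁=45.500, s₁=3.391, n₁=6
x̄₂=35.562, s₂=3.540, n₂=16
s_p² = [5·3.391² + 15·3.540²]/20 = 12.2719
SE = √(s_p²·(1/6+1/16)) = 1.6770
t = (45.500−35.562)/1.6770 = 5.9258
df = 20
p-value (one-sided, H₁ less) = 1.00000
At α=0.1: p ≥ α → fail to reject H₀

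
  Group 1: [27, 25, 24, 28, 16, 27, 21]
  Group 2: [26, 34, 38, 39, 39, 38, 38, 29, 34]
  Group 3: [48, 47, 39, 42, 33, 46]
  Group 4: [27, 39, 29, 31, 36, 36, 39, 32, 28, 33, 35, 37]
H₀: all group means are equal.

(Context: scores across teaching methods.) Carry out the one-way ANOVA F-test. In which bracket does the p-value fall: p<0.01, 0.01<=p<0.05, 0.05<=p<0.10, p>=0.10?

p-value bracket: p<0.01

Group means [24.00, 35.00, 42.50, 33.50], grand mean 33.529
SSB = Σnᵢ(x̄ᵢ−x̄)² = 1137.971; SSW = ΣΣ(x−x̄ᵢ)² = 640.500
MSB = 1137.971/3 = 379.3235; MSW = 640.500/30 = 21.3500
F = MSB/MSW = 17.7669
df = (3, 30)
p-value (upper-tail) = 0.00000
→ bracket: p<0.01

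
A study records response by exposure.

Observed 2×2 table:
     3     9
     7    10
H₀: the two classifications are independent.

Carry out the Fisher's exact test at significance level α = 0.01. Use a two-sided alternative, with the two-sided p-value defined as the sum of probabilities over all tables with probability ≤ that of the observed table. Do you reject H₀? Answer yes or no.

Margins: r₁=12, r₂=17, c₁=10, c₂=19, n=29
p_obs = C(12,3)·C(17,7)/C(29,10); sum pmf over tables with pmf ≤ p_obs
p-value (two-sided) = 0.44948
At α=0.01: p ≥ α → fail to reject H₀

reject H₀: no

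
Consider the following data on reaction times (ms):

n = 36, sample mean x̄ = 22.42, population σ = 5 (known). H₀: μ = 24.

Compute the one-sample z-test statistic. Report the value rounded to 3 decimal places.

SE = σ/√n = 5/√36 = 0.8333
z = (x̄−μ₀)/SE = (22.42−24)/0.8333 = -1.8960

test statistic = -1.896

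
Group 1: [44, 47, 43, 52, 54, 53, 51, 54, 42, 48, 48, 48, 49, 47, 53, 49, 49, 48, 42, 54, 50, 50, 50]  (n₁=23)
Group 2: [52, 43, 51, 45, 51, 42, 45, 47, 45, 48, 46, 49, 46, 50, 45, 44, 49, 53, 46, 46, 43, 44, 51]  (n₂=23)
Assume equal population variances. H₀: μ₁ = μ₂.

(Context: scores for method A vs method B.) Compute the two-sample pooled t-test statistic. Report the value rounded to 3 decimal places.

test statistic = 1.895

x̄₁=48.913, s₁=3.655, n₁=23
x̄₂=47.000, s₂=3.177, n₂=23
s_p² = [22·3.655² + 22·3.177²]/44 = 11.7233
SE = √(s_p²·(1/23+1/23)) = 1.0097
t = (48.913−47.000)/1.0097 = 1.8947
df = 44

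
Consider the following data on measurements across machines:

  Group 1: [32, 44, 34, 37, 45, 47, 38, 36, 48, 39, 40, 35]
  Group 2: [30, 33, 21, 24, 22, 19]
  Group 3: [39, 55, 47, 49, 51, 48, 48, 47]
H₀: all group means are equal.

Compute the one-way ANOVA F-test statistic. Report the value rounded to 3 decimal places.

test statistic = 35.566

Group means [39.58, 24.83, 48.00], grand mean 38.769
SSB = Σnᵢ(x̄ᵢ−x̄)² = 1854.865; SSW = ΣΣ(x−x̄ᵢ)² = 599.750
MSB = 1854.865/2 = 927.4327; MSW = 599.750/23 = 26.0761
F = MSB/MSW = 35.5664
df = (2, 23)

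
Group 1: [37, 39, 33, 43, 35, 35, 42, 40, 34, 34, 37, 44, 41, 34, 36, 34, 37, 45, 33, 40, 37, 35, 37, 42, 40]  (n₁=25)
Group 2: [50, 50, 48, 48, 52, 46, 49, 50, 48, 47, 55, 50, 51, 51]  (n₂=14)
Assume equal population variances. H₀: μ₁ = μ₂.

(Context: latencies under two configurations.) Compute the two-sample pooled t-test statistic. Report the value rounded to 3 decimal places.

test statistic = -11.111

x̄₁=37.760, s₁=3.609, n₁=25
x̄₂=49.643, s₂=2.274, n₂=14
s_p² = [24·3.609² + 13·2.274²]/37 = 10.2642
SE = √(s_p²·(1/25+1/14)) = 1.0694
t = (37.760−49.643)/1.0694 = -11.1112
df = 37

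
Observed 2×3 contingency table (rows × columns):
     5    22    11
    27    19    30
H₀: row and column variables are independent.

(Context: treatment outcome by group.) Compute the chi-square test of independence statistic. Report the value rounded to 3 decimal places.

test statistic = 12.918

Row totals [38, 76], col totals [32, 41, 41], n=114
χ² = (5−10.67)²/10.67 + (22−13.67)²/13.67 + (11−13.67)²/13.67 + (27−21.33)²/21.33 + (19−27.33)²/27.33 + (30−27.33)²/27.33 = 12.9181
df = 2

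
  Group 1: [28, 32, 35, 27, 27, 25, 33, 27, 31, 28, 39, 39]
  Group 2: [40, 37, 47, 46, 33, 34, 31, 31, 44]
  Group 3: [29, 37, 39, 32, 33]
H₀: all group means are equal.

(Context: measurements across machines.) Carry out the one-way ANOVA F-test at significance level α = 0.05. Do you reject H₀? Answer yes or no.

reject H₀: yes

Group means [30.92, 38.11, 34.00], grand mean 34.000
SSB = Σnᵢ(x̄ᵢ−x̄)² = 266.194; SSW = ΣΣ(x−x̄ᵢ)² = 639.806
MSB = 266.194/2 = 133.0972; MSW = 639.806/23 = 27.8176
F = MSB/MSW = 4.7846
df = (2, 23)
p-value (upper-tail) = 0.01831
At α=0.05: p < α → reject H₀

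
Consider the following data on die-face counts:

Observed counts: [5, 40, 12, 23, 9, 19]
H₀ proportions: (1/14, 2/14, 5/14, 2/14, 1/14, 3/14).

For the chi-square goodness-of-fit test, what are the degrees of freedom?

degrees of freedom = 5

df = k − 1 = 6 − 1 = 5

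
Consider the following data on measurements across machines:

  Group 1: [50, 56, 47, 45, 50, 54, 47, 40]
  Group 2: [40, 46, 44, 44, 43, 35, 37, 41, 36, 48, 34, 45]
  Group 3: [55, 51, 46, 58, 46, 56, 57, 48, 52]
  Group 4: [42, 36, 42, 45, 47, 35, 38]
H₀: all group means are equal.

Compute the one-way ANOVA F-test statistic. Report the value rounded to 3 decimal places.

Group means [48.62, 41.08, 52.11, 40.71], grand mean 45.444
SSB = Σnᵢ(x̄ᵢ−x̄)² = 865.780; SSW = ΣΣ(x−x̄ᵢ)² = 717.109
MSB = 865.780/3 = 288.5933; MSW = 717.109/32 = 22.4097
F = MSB/MSW = 12.8781
df = (3, 32)

test statistic = 12.878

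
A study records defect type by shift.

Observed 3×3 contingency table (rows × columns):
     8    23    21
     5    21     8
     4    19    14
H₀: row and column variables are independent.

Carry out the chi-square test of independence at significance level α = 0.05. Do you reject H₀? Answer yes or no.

Row totals [52, 34, 37], col totals [17, 63, 43], n=123
χ² = (8−7.19)²/7.19 + (23−26.63)²/26.63 + (21−18.18)²/18.18 + (5−4.70)²/4.70 + (21−17.41)²/17.41 + (8−11.89)²/11.89 + (4−5.11)²/5.11 + (19−18.95)²/18.95 + (14−12.93)²/12.93 = 3.3841
df = 4
p-value (upper-tail) = 0.49572
At α=0.05: p ≥ α → fail to reject H₀

reject H₀: no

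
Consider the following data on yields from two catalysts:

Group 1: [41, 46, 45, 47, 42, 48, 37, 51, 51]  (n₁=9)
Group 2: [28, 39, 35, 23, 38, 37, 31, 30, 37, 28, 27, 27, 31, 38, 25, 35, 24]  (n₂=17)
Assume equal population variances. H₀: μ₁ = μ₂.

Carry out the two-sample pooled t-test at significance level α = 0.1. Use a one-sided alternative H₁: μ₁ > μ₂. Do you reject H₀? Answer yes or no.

x̄₁=45.333, s₁=4.664, n₁=9
x̄₂=31.353, s₂=5.384, n₂=17
s_p² = [8·4.664² + 16·5.384²]/24 = 26.5784
SE = √(s_p²·(1/9+1/17)) = 2.1252
t = (45.333−31.353)/2.1252 = 6.5783
df = 24
p-value (one-sided, H₁ greater) = 0.00000
At α=0.1: p < α → reject H₀

reject H₀: yes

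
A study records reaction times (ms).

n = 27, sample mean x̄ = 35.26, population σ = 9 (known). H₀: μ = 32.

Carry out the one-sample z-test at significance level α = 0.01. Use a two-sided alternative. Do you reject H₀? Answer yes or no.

reject H₀: no

SE = σ/√n = 9/√27 = 1.7321
z = (x̄−μ₀)/SE = (35.26−32)/1.7321 = 1.8822
p-value (two-sided) = 0.05981
At α=0.01: p ≥ α → fail to reject H₀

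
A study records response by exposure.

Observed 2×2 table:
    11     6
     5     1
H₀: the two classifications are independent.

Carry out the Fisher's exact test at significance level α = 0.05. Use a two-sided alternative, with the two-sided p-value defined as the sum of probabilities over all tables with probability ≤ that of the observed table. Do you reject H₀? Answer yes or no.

Margins: r₁=17, r₂=6, c₁=16, c₂=7, n=23
p_obs = C(17,11)·C(6,5)/C(23,16); sum pmf over tables with pmf ≤ p_obs
p-value (two-sided) = 0.62139
At α=0.05: p ≥ α → fail to reject H₀

reject H₀: no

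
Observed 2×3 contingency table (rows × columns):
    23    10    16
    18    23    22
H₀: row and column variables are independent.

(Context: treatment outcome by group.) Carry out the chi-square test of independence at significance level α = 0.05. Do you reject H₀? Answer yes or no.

reject H₀: no

Row totals [49, 63], col totals [41, 33, 38], n=112
χ² = (23−17.94)²/17.94 + (10−14.44)²/14.44 + (16−16.62)²/16.62 + (18−23.06)²/23.06 + (23−18.56)²/18.56 + (22−21.38)²/21.38 = 5.0066
df = 2
p-value (upper-tail) = 0.08182
At α=0.05: p ≥ α → fail to reject H₀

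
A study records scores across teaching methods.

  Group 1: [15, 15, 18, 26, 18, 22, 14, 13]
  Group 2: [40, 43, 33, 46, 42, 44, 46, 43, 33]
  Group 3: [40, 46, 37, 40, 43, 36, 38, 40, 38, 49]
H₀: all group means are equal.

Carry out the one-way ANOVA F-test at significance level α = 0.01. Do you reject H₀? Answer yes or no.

Group means [17.62, 41.11, 40.70], grand mean 34.000
SSB = Σnᵢ(x̄ᵢ−x̄)² = 3049.136; SSW = ΣΣ(x−x̄ᵢ)² = 488.864
MSB = 3049.136/2 = 1524.5681; MSW = 488.864/24 = 20.3693
F = MSB/MSW = 74.8463
df = (2, 24)
p-value (upper-tail) = 0.00000
At α=0.01: p < α → reject H₀

reject H₀: yes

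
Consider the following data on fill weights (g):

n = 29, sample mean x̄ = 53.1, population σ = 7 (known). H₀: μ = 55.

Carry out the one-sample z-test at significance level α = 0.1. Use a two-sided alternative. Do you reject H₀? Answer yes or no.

reject H₀: no

SE = σ/√n = 7/√29 = 1.2999
z = (x̄−μ₀)/SE = (53.1−55)/1.2999 = -1.4617
p-value (two-sided) = 0.14383
At α=0.1: p ≥ α → fail to reject H₀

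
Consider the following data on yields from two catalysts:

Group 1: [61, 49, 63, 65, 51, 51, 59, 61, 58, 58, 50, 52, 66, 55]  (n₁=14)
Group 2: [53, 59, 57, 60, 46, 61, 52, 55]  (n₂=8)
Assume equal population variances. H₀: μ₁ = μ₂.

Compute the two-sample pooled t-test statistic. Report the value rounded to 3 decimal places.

x̄₁=57.071, s₁=5.771, n₁=14
x̄₂=55.375, s₂=4.984, n₂=8
s_p² = [13·5.771² + 7·4.984²]/20 = 30.3402
SE = √(s_p²·(1/14+1/8)) = 2.4412
t = (57.071−55.375)/2.4412 = 0.6949
df = 20

test statistic = 0.695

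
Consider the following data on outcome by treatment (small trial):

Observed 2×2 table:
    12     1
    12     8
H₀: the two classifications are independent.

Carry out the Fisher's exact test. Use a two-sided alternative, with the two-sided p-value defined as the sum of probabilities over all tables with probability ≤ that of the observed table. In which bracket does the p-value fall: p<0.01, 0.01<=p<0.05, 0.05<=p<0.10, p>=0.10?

p-value bracket: 0.05<=p<0.10

Margins: r₁=13, r₂=20, c₁=24, c₂=9, n=33
p_obs = C(13,12)·C(20,12)/C(33,24); sum pmf over tables with pmf ≤ p_obs
p-value (two-sided) = 0.05596
→ bracket: 0.05<=p<0.10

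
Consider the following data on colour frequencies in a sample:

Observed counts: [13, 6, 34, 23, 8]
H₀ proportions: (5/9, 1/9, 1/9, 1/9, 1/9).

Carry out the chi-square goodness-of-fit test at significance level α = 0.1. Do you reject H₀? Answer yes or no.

n = 84; E_i = n·p_i = [46.67, 9.33, 9.33, 9.33, 9.33]
χ² = (13−46.67)²/46.67 + (6−9.33)²/9.33 + (34−9.33)²/9.33 + (23−9.33)²/9.33 + (8−9.33)²/9.33 = 110.8714
df = 4
p-value (upper-tail) = 0.00000
At α=0.1: p < α → reject H₀

reject H₀: yes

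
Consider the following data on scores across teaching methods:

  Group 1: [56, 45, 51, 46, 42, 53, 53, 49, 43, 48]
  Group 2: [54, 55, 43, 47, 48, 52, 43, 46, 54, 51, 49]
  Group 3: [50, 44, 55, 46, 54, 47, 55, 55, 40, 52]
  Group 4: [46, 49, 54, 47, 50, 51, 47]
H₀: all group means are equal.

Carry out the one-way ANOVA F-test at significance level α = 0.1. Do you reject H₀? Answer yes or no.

Group means [48.60, 49.27, 49.80, 49.14], grand mean 49.211
SSB = Σnᵢ(x̄ᵢ−x̄)² = 7.277; SSW = ΣΣ(x−x̄ᵢ)² = 681.039
MSB = 7.277/3 = 2.4256; MSW = 681.039/34 = 20.0306
F = MSB/MSW = 0.1211
df = (3, 34)
p-value (upper-tail) = 0.94705
At α=0.1: p ≥ α → fail to reject H₀

reject H₀: no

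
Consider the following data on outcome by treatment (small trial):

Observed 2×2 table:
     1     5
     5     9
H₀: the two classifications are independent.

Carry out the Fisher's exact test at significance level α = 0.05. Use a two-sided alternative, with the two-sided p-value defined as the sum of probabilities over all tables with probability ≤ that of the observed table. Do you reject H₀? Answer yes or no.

Margins: r₁=6, r₂=14, c₁=6, c₂=14, n=20
p_obs = C(6,1)·C(14,5)/C(20,6); sum pmf over tables with pmf ≤ p_obs
p-value (two-sided) = 0.61262
At α=0.05: p ≥ α → fail to reject H₀

reject H₀: no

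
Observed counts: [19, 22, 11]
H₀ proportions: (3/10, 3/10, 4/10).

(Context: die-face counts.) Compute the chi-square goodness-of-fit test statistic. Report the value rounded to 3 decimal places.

test statistic = 7.984

n = 52; E_i = n·p_i = [15.60, 15.60, 20.80]
χ² = (19−15.60)²/15.60 + (22−15.60)²/15.60 + (11−20.80)²/20.80 = 7.9840
df = 2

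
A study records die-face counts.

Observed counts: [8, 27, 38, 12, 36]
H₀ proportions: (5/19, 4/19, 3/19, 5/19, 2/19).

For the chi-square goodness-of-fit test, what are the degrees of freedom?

df = k − 1 = 5 − 1 = 4

degrees of freedom = 4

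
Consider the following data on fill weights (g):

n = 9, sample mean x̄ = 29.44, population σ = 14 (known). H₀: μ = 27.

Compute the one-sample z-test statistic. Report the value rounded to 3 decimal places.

test statistic = 0.523

SE = σ/√n = 14/√9 = 4.6667
z = (x̄−μ₀)/SE = (29.44−27)/4.6667 = 0.5229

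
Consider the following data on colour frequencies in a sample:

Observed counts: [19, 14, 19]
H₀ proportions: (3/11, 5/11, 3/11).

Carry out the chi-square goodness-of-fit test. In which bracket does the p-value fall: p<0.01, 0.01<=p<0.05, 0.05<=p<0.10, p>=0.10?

p-value bracket: 0.01<=p<0.05

n = 52; E_i = n·p_i = [14.18, 23.64, 14.18]
χ² = (19−14.18)²/14.18 + (14−23.64)²/23.64 + (19−14.18)²/14.18 = 7.2026
df = 2
p-value (upper-tail) = 0.02729
→ bracket: 0.01<=p<0.05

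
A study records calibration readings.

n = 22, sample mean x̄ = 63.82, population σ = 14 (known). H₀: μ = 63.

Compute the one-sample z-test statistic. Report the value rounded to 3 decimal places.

test statistic = 0.275

SE = σ/√n = 14/√22 = 2.9848
z = (x̄−μ₀)/SE = (63.82−63)/2.9848 = 0.2747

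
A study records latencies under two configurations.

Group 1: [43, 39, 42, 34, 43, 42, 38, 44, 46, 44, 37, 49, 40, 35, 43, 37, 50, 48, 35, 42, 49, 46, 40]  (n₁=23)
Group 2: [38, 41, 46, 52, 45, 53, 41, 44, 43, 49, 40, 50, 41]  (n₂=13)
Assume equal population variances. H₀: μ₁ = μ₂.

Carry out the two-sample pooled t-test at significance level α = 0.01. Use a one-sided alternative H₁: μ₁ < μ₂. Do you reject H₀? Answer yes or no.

reject H₀: no

x̄₁=42.000, s₁=4.700, n₁=23
x̄₂=44.846, s₂=4.845, n₂=13
s_p² = [22·4.700² + 12·4.845²]/34 = 22.5792
SE = √(s_p²·(1/23+1/13)) = 1.6488
t = (42.000−44.846)/1.6488 = -1.7262
df = 34
p-value (one-sided, H₁ less) = 0.04670
At α=0.01: p ≥ α → fail to reject H₀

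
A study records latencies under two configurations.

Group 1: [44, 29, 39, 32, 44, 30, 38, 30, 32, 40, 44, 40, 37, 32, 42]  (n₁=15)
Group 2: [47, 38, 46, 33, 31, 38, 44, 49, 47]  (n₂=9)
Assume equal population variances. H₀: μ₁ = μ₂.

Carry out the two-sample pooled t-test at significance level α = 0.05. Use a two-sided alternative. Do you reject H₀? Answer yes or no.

x̄₁=36.867, s₁=5.553, n₁=15
x̄₂=41.444, s₂=6.616, n₂=9
s_p² = [14·5.553² + 8·6.616²]/22 = 35.5434
SE = √(s_p²·(1/15+1/9)) = 2.5137
t = (36.867−41.444)/2.5137 = -1.8211
df = 22
p-value (two-sided) = 0.08222
At α=0.05: p ≥ α → fail to reject H₀

reject H₀: no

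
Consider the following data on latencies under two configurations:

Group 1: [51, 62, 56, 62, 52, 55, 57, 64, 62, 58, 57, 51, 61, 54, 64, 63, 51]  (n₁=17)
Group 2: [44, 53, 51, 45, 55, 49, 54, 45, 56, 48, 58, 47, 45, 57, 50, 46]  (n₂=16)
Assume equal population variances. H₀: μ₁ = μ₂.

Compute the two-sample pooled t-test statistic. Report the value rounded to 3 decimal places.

test statistic = 4.487

x̄₁=57.647, s₁=4.782, n₁=17
x̄₂=50.188, s₂=4.764, n₂=16
s_p² = [16·4.782² + 15·4.764²]/31 = 22.7845
SE = √(s_p²·(1/17+1/16)) = 1.6626
t = (57.647−50.188)/1.6626 = 4.4866
df = 31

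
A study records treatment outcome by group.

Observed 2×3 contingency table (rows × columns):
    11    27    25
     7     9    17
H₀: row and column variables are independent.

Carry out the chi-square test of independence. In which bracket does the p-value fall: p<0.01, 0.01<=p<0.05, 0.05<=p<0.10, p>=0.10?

Row totals [63, 33], col totals [18, 36, 42], n=96
χ² = (11−11.81)²/11.81 + (27−23.62)²/23.62 + (25−27.56)²/27.56 + (7−6.19)²/6.19 + (9−12.38)²/12.38 + (17−14.44)²/14.44 = 2.2582
df = 2
p-value (upper-tail) = 0.32332
→ bracket: p>=0.10

p-value bracket: p>=0.10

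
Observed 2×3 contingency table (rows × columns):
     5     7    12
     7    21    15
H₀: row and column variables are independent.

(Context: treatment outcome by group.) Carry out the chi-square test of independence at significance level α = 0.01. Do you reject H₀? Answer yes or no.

Row totals [24, 43], col totals [12, 28, 27], n=67
χ² = (5−4.30)²/4.30 + (7−10.03)²/10.03 + (12−9.67)²/9.67 + (7−7.70)²/7.70 + (21−17.97)²/17.97 + (15−17.33)²/17.33 = 2.4779
df = 2
p-value (upper-tail) = 0.28969
At α=0.01: p ≥ α → fail to reject H₀

reject H₀: no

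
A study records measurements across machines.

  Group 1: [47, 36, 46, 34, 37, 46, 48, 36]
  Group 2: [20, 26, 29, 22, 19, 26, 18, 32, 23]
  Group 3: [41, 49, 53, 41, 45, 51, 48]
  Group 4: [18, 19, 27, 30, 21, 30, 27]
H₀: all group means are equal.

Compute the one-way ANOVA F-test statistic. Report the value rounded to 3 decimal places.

Group means [41.25, 23.89, 46.86, 24.57], grand mean 33.710
SSB = Σnᵢ(x̄ᵢ−x̄)² = 3117.427; SSW = ΣΣ(x−x̄ᵢ)² = 718.960
MSB = 3117.427/3 = 1039.1423; MSW = 718.960/27 = 26.6282
F = MSB/MSW = 39.0242
df = (3, 27)

test statistic = 39.024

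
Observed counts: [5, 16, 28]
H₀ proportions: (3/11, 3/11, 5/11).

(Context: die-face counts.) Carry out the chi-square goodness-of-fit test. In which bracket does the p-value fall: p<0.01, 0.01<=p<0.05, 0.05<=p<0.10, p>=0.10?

p-value bracket: 0.01<=p<0.05

n = 49; E_i = n·p_i = [13.36, 13.36, 22.27]
χ² = (5−13.36)²/13.36 + (16−13.36)²/13.36 + (28−22.27)²/22.27 = 7.2272
df = 2
p-value (upper-tail) = 0.02695
→ bracket: 0.01<=p<0.05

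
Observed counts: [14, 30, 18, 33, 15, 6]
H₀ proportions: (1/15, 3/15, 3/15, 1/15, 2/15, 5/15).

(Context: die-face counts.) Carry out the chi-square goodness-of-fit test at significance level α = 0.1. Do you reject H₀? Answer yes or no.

reject H₀: yes

n = 116; E_i = n·p_i = [7.73, 23.20, 23.20, 7.73, 15.47, 38.67]
χ² = (14−7.73)²/7.73 + (30−23.20)²/23.20 + (18−23.20)²/23.20 + (33−7.73)²/7.73 + (15−15.47)²/15.47 + (6−38.67)²/38.67 = 118.4009
df = 5
p-value (upper-tail) = 0.00000
At α=0.1: p < α → reject H₀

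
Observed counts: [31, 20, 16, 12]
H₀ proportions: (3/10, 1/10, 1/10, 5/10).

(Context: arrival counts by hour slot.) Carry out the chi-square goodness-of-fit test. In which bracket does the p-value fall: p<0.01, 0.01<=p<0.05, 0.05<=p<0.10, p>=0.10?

p-value bracket: p<0.01

n = 79; E_i = n·p_i = [23.70, 7.90, 7.90, 39.50]
χ² = (31−23.70)²/23.70 + (20−7.90)²/7.90 + (16−7.90)²/7.90 + (12−39.50)²/39.50 = 48.2321
df = 3
p-value (upper-tail) = 0.00000
→ bracket: p<0.01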